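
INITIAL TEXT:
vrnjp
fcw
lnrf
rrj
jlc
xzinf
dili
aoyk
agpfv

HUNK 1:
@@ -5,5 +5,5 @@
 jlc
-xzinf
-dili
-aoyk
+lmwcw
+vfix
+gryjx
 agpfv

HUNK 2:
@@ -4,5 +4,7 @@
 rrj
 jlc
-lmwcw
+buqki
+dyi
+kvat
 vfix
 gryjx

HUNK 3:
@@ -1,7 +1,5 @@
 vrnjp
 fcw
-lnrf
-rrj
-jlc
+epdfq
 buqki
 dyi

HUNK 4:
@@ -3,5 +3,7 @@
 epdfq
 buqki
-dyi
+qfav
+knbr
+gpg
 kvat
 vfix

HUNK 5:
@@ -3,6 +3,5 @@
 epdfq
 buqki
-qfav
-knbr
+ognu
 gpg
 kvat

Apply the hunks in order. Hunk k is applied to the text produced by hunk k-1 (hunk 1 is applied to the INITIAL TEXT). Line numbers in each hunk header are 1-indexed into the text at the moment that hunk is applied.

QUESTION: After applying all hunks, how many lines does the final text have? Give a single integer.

Hunk 1: at line 5 remove [xzinf,dili,aoyk] add [lmwcw,vfix,gryjx] -> 9 lines: vrnjp fcw lnrf rrj jlc lmwcw vfix gryjx agpfv
Hunk 2: at line 4 remove [lmwcw] add [buqki,dyi,kvat] -> 11 lines: vrnjp fcw lnrf rrj jlc buqki dyi kvat vfix gryjx agpfv
Hunk 3: at line 1 remove [lnrf,rrj,jlc] add [epdfq] -> 9 lines: vrnjp fcw epdfq buqki dyi kvat vfix gryjx agpfv
Hunk 4: at line 3 remove [dyi] add [qfav,knbr,gpg] -> 11 lines: vrnjp fcw epdfq buqki qfav knbr gpg kvat vfix gryjx agpfv
Hunk 5: at line 3 remove [qfav,knbr] add [ognu] -> 10 lines: vrnjp fcw epdfq buqki ognu gpg kvat vfix gryjx agpfv
Final line count: 10

Answer: 10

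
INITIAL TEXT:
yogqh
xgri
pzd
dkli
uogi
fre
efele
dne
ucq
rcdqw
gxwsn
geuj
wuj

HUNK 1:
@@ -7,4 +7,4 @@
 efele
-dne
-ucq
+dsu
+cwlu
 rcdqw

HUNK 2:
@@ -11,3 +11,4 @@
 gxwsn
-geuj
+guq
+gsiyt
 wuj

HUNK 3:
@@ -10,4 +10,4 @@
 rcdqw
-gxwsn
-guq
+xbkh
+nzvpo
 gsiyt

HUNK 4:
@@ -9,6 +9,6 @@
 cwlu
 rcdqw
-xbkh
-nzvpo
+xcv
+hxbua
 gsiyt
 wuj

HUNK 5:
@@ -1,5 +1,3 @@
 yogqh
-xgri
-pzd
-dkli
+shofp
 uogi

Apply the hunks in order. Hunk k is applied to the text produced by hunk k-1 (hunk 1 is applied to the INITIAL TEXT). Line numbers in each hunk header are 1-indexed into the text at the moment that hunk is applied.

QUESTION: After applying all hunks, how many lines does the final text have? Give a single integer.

Answer: 12

Derivation:
Hunk 1: at line 7 remove [dne,ucq] add [dsu,cwlu] -> 13 lines: yogqh xgri pzd dkli uogi fre efele dsu cwlu rcdqw gxwsn geuj wuj
Hunk 2: at line 11 remove [geuj] add [guq,gsiyt] -> 14 lines: yogqh xgri pzd dkli uogi fre efele dsu cwlu rcdqw gxwsn guq gsiyt wuj
Hunk 3: at line 10 remove [gxwsn,guq] add [xbkh,nzvpo] -> 14 lines: yogqh xgri pzd dkli uogi fre efele dsu cwlu rcdqw xbkh nzvpo gsiyt wuj
Hunk 4: at line 9 remove [xbkh,nzvpo] add [xcv,hxbua] -> 14 lines: yogqh xgri pzd dkli uogi fre efele dsu cwlu rcdqw xcv hxbua gsiyt wuj
Hunk 5: at line 1 remove [xgri,pzd,dkli] add [shofp] -> 12 lines: yogqh shofp uogi fre efele dsu cwlu rcdqw xcv hxbua gsiyt wuj
Final line count: 12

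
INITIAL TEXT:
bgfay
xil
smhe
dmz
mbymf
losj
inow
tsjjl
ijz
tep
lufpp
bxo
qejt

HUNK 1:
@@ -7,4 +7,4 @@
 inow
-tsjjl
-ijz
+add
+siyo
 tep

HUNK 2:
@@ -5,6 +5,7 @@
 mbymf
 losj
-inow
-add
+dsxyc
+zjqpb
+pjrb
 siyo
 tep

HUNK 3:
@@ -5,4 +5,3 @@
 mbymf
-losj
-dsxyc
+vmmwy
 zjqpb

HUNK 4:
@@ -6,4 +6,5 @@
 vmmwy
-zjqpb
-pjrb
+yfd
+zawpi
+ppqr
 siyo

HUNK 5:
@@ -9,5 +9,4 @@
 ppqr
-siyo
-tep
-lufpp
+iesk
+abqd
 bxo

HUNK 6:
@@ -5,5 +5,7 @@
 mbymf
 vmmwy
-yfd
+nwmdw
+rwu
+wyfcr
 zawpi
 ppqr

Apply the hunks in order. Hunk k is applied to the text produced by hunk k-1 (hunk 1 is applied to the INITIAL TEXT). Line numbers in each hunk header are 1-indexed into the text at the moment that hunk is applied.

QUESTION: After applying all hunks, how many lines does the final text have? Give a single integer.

Hunk 1: at line 7 remove [tsjjl,ijz] add [add,siyo] -> 13 lines: bgfay xil smhe dmz mbymf losj inow add siyo tep lufpp bxo qejt
Hunk 2: at line 5 remove [inow,add] add [dsxyc,zjqpb,pjrb] -> 14 lines: bgfay xil smhe dmz mbymf losj dsxyc zjqpb pjrb siyo tep lufpp bxo qejt
Hunk 3: at line 5 remove [losj,dsxyc] add [vmmwy] -> 13 lines: bgfay xil smhe dmz mbymf vmmwy zjqpb pjrb siyo tep lufpp bxo qejt
Hunk 4: at line 6 remove [zjqpb,pjrb] add [yfd,zawpi,ppqr] -> 14 lines: bgfay xil smhe dmz mbymf vmmwy yfd zawpi ppqr siyo tep lufpp bxo qejt
Hunk 5: at line 9 remove [siyo,tep,lufpp] add [iesk,abqd] -> 13 lines: bgfay xil smhe dmz mbymf vmmwy yfd zawpi ppqr iesk abqd bxo qejt
Hunk 6: at line 5 remove [yfd] add [nwmdw,rwu,wyfcr] -> 15 lines: bgfay xil smhe dmz mbymf vmmwy nwmdw rwu wyfcr zawpi ppqr iesk abqd bxo qejt
Final line count: 15

Answer: 15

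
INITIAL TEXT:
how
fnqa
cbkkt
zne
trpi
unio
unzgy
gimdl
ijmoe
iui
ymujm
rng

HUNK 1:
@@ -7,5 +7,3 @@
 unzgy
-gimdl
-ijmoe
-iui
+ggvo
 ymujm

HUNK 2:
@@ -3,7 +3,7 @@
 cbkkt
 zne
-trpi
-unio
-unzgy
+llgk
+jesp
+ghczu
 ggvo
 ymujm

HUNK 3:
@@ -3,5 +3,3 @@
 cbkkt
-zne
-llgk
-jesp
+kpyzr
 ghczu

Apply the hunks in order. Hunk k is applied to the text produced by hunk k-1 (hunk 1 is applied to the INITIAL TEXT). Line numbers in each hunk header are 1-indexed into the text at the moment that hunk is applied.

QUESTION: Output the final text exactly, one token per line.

Hunk 1: at line 7 remove [gimdl,ijmoe,iui] add [ggvo] -> 10 lines: how fnqa cbkkt zne trpi unio unzgy ggvo ymujm rng
Hunk 2: at line 3 remove [trpi,unio,unzgy] add [llgk,jesp,ghczu] -> 10 lines: how fnqa cbkkt zne llgk jesp ghczu ggvo ymujm rng
Hunk 3: at line 3 remove [zne,llgk,jesp] add [kpyzr] -> 8 lines: how fnqa cbkkt kpyzr ghczu ggvo ymujm rng

Answer: how
fnqa
cbkkt
kpyzr
ghczu
ggvo
ymujm
rng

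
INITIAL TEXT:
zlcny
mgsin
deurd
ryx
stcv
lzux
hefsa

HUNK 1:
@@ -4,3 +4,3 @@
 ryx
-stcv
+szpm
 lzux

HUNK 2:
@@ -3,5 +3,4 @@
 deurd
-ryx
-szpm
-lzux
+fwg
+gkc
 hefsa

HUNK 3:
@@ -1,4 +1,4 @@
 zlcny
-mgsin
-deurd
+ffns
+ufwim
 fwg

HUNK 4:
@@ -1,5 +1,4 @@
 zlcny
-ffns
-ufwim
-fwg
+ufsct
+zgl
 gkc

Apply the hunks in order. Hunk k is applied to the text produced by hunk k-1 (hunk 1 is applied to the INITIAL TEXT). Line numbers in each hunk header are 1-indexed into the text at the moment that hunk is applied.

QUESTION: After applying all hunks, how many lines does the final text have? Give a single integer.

Answer: 5

Derivation:
Hunk 1: at line 4 remove [stcv] add [szpm] -> 7 lines: zlcny mgsin deurd ryx szpm lzux hefsa
Hunk 2: at line 3 remove [ryx,szpm,lzux] add [fwg,gkc] -> 6 lines: zlcny mgsin deurd fwg gkc hefsa
Hunk 3: at line 1 remove [mgsin,deurd] add [ffns,ufwim] -> 6 lines: zlcny ffns ufwim fwg gkc hefsa
Hunk 4: at line 1 remove [ffns,ufwim,fwg] add [ufsct,zgl] -> 5 lines: zlcny ufsct zgl gkc hefsa
Final line count: 5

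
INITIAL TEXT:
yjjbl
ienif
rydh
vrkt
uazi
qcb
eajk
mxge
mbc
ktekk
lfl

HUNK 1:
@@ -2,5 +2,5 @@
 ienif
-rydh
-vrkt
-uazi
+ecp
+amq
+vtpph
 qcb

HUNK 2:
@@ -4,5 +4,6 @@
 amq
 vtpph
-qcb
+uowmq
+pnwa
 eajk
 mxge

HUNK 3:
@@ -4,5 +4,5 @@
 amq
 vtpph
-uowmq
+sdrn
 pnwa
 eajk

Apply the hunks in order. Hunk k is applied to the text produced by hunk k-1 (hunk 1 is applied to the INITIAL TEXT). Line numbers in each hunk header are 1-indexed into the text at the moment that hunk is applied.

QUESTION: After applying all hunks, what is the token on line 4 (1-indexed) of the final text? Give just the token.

Hunk 1: at line 2 remove [rydh,vrkt,uazi] add [ecp,amq,vtpph] -> 11 lines: yjjbl ienif ecp amq vtpph qcb eajk mxge mbc ktekk lfl
Hunk 2: at line 4 remove [qcb] add [uowmq,pnwa] -> 12 lines: yjjbl ienif ecp amq vtpph uowmq pnwa eajk mxge mbc ktekk lfl
Hunk 3: at line 4 remove [uowmq] add [sdrn] -> 12 lines: yjjbl ienif ecp amq vtpph sdrn pnwa eajk mxge mbc ktekk lfl
Final line 4: amq

Answer: amq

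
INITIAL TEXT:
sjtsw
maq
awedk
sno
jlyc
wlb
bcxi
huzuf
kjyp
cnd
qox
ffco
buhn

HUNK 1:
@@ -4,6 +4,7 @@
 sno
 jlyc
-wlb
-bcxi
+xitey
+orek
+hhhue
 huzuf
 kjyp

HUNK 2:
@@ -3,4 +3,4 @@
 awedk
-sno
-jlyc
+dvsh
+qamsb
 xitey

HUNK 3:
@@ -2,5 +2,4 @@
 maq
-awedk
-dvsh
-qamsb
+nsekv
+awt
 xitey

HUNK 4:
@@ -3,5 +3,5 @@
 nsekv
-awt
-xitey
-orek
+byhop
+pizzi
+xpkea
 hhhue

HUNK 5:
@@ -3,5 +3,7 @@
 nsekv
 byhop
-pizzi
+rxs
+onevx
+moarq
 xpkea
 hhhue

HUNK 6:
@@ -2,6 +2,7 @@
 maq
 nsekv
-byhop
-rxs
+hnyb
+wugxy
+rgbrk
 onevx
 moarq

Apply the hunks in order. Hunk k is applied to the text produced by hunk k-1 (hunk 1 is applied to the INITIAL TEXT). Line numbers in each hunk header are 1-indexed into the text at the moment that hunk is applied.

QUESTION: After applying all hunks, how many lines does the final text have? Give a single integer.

Hunk 1: at line 4 remove [wlb,bcxi] add [xitey,orek,hhhue] -> 14 lines: sjtsw maq awedk sno jlyc xitey orek hhhue huzuf kjyp cnd qox ffco buhn
Hunk 2: at line 3 remove [sno,jlyc] add [dvsh,qamsb] -> 14 lines: sjtsw maq awedk dvsh qamsb xitey orek hhhue huzuf kjyp cnd qox ffco buhn
Hunk 3: at line 2 remove [awedk,dvsh,qamsb] add [nsekv,awt] -> 13 lines: sjtsw maq nsekv awt xitey orek hhhue huzuf kjyp cnd qox ffco buhn
Hunk 4: at line 3 remove [awt,xitey,orek] add [byhop,pizzi,xpkea] -> 13 lines: sjtsw maq nsekv byhop pizzi xpkea hhhue huzuf kjyp cnd qox ffco buhn
Hunk 5: at line 3 remove [pizzi] add [rxs,onevx,moarq] -> 15 lines: sjtsw maq nsekv byhop rxs onevx moarq xpkea hhhue huzuf kjyp cnd qox ffco buhn
Hunk 6: at line 2 remove [byhop,rxs] add [hnyb,wugxy,rgbrk] -> 16 lines: sjtsw maq nsekv hnyb wugxy rgbrk onevx moarq xpkea hhhue huzuf kjyp cnd qox ffco buhn
Final line count: 16

Answer: 16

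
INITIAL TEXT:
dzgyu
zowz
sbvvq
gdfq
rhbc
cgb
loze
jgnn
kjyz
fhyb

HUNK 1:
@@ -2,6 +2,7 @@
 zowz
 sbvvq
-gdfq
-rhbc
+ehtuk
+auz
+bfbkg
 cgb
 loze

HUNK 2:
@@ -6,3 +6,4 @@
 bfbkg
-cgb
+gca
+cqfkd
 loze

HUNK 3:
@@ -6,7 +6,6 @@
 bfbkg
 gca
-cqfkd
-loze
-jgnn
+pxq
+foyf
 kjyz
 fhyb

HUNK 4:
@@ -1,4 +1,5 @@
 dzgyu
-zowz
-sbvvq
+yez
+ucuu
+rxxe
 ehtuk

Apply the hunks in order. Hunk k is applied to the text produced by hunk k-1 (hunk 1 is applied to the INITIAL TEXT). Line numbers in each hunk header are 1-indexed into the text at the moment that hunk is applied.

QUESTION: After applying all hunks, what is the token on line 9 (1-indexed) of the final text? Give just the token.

Answer: pxq

Derivation:
Hunk 1: at line 2 remove [gdfq,rhbc] add [ehtuk,auz,bfbkg] -> 11 lines: dzgyu zowz sbvvq ehtuk auz bfbkg cgb loze jgnn kjyz fhyb
Hunk 2: at line 6 remove [cgb] add [gca,cqfkd] -> 12 lines: dzgyu zowz sbvvq ehtuk auz bfbkg gca cqfkd loze jgnn kjyz fhyb
Hunk 3: at line 6 remove [cqfkd,loze,jgnn] add [pxq,foyf] -> 11 lines: dzgyu zowz sbvvq ehtuk auz bfbkg gca pxq foyf kjyz fhyb
Hunk 4: at line 1 remove [zowz,sbvvq] add [yez,ucuu,rxxe] -> 12 lines: dzgyu yez ucuu rxxe ehtuk auz bfbkg gca pxq foyf kjyz fhyb
Final line 9: pxq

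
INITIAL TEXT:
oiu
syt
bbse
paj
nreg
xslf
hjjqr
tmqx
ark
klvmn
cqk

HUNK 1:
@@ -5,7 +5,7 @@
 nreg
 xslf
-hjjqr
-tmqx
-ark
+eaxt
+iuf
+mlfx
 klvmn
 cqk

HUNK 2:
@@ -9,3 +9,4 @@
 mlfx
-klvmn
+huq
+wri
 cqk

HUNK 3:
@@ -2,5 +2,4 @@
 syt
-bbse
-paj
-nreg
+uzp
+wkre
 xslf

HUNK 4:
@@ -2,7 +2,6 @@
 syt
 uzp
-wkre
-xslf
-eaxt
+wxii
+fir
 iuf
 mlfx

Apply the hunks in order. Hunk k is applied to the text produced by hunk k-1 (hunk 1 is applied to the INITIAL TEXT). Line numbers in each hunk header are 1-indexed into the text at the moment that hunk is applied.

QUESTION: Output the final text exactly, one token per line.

Hunk 1: at line 5 remove [hjjqr,tmqx,ark] add [eaxt,iuf,mlfx] -> 11 lines: oiu syt bbse paj nreg xslf eaxt iuf mlfx klvmn cqk
Hunk 2: at line 9 remove [klvmn] add [huq,wri] -> 12 lines: oiu syt bbse paj nreg xslf eaxt iuf mlfx huq wri cqk
Hunk 3: at line 2 remove [bbse,paj,nreg] add [uzp,wkre] -> 11 lines: oiu syt uzp wkre xslf eaxt iuf mlfx huq wri cqk
Hunk 4: at line 2 remove [wkre,xslf,eaxt] add [wxii,fir] -> 10 lines: oiu syt uzp wxii fir iuf mlfx huq wri cqk

Answer: oiu
syt
uzp
wxii
fir
iuf
mlfx
huq
wri
cqk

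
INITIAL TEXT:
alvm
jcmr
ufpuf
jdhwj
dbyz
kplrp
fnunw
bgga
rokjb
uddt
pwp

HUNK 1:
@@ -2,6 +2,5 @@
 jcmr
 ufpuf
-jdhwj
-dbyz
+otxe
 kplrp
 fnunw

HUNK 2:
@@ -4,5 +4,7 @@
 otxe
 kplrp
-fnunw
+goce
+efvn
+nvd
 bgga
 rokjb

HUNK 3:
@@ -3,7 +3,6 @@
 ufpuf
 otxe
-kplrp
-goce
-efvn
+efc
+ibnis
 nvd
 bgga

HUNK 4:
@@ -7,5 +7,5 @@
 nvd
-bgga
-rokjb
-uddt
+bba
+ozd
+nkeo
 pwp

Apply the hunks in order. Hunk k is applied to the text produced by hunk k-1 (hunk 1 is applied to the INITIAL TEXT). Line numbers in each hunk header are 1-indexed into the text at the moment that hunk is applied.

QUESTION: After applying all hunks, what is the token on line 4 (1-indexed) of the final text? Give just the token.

Hunk 1: at line 2 remove [jdhwj,dbyz] add [otxe] -> 10 lines: alvm jcmr ufpuf otxe kplrp fnunw bgga rokjb uddt pwp
Hunk 2: at line 4 remove [fnunw] add [goce,efvn,nvd] -> 12 lines: alvm jcmr ufpuf otxe kplrp goce efvn nvd bgga rokjb uddt pwp
Hunk 3: at line 3 remove [kplrp,goce,efvn] add [efc,ibnis] -> 11 lines: alvm jcmr ufpuf otxe efc ibnis nvd bgga rokjb uddt pwp
Hunk 4: at line 7 remove [bgga,rokjb,uddt] add [bba,ozd,nkeo] -> 11 lines: alvm jcmr ufpuf otxe efc ibnis nvd bba ozd nkeo pwp
Final line 4: otxe

Answer: otxe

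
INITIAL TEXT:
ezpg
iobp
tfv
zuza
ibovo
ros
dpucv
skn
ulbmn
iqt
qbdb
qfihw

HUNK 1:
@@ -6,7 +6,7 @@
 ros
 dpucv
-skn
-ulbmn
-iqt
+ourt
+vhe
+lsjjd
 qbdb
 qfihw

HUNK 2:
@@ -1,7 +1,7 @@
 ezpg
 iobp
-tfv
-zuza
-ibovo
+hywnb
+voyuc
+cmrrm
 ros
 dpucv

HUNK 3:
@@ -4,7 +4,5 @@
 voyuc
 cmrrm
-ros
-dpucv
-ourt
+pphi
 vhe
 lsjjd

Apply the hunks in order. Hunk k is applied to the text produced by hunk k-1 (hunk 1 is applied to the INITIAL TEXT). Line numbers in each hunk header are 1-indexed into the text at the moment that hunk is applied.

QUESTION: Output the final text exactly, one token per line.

Hunk 1: at line 6 remove [skn,ulbmn,iqt] add [ourt,vhe,lsjjd] -> 12 lines: ezpg iobp tfv zuza ibovo ros dpucv ourt vhe lsjjd qbdb qfihw
Hunk 2: at line 1 remove [tfv,zuza,ibovo] add [hywnb,voyuc,cmrrm] -> 12 lines: ezpg iobp hywnb voyuc cmrrm ros dpucv ourt vhe lsjjd qbdb qfihw
Hunk 3: at line 4 remove [ros,dpucv,ourt] add [pphi] -> 10 lines: ezpg iobp hywnb voyuc cmrrm pphi vhe lsjjd qbdb qfihw

Answer: ezpg
iobp
hywnb
voyuc
cmrrm
pphi
vhe
lsjjd
qbdb
qfihw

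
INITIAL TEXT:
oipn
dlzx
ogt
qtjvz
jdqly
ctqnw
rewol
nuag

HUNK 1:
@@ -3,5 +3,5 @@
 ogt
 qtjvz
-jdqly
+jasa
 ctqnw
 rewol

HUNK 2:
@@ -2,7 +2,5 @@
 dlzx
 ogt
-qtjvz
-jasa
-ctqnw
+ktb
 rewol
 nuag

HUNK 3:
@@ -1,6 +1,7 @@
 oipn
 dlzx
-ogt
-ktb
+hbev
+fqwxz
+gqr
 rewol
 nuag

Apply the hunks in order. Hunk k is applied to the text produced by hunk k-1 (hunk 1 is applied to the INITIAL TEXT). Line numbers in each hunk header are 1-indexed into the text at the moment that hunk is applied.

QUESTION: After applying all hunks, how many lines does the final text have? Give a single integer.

Answer: 7

Derivation:
Hunk 1: at line 3 remove [jdqly] add [jasa] -> 8 lines: oipn dlzx ogt qtjvz jasa ctqnw rewol nuag
Hunk 2: at line 2 remove [qtjvz,jasa,ctqnw] add [ktb] -> 6 lines: oipn dlzx ogt ktb rewol nuag
Hunk 3: at line 1 remove [ogt,ktb] add [hbev,fqwxz,gqr] -> 7 lines: oipn dlzx hbev fqwxz gqr rewol nuag
Final line count: 7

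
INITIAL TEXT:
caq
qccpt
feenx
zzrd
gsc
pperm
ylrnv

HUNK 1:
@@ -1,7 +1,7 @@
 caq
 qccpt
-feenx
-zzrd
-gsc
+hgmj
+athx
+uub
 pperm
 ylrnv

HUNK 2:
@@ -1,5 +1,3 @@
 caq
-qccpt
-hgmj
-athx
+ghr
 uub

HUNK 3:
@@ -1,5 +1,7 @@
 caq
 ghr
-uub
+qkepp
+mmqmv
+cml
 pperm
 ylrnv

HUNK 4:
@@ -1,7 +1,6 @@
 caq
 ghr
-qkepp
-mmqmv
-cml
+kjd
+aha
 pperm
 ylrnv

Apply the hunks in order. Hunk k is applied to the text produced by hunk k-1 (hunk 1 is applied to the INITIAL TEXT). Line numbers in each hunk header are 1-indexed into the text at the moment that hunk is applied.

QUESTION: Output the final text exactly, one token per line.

Hunk 1: at line 1 remove [feenx,zzrd,gsc] add [hgmj,athx,uub] -> 7 lines: caq qccpt hgmj athx uub pperm ylrnv
Hunk 2: at line 1 remove [qccpt,hgmj,athx] add [ghr] -> 5 lines: caq ghr uub pperm ylrnv
Hunk 3: at line 1 remove [uub] add [qkepp,mmqmv,cml] -> 7 lines: caq ghr qkepp mmqmv cml pperm ylrnv
Hunk 4: at line 1 remove [qkepp,mmqmv,cml] add [kjd,aha] -> 6 lines: caq ghr kjd aha pperm ylrnv

Answer: caq
ghr
kjd
aha
pperm
ylrnv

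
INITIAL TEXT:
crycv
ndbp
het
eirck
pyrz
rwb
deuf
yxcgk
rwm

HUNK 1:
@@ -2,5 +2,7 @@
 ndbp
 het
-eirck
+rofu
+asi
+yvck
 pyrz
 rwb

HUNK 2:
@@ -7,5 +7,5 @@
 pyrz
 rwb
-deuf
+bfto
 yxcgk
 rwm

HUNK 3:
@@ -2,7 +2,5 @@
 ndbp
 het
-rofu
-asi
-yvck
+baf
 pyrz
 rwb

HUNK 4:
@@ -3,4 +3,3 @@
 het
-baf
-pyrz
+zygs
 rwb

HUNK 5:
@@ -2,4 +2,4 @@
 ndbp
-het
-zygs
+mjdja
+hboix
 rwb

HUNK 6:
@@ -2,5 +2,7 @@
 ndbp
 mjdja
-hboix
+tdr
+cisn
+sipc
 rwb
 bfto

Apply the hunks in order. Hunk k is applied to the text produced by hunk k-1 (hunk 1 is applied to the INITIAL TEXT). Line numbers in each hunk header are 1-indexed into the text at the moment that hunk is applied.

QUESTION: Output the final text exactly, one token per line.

Hunk 1: at line 2 remove [eirck] add [rofu,asi,yvck] -> 11 lines: crycv ndbp het rofu asi yvck pyrz rwb deuf yxcgk rwm
Hunk 2: at line 7 remove [deuf] add [bfto] -> 11 lines: crycv ndbp het rofu asi yvck pyrz rwb bfto yxcgk rwm
Hunk 3: at line 2 remove [rofu,asi,yvck] add [baf] -> 9 lines: crycv ndbp het baf pyrz rwb bfto yxcgk rwm
Hunk 4: at line 3 remove [baf,pyrz] add [zygs] -> 8 lines: crycv ndbp het zygs rwb bfto yxcgk rwm
Hunk 5: at line 2 remove [het,zygs] add [mjdja,hboix] -> 8 lines: crycv ndbp mjdja hboix rwb bfto yxcgk rwm
Hunk 6: at line 2 remove [hboix] add [tdr,cisn,sipc] -> 10 lines: crycv ndbp mjdja tdr cisn sipc rwb bfto yxcgk rwm

Answer: crycv
ndbp
mjdja
tdr
cisn
sipc
rwb
bfto
yxcgk
rwm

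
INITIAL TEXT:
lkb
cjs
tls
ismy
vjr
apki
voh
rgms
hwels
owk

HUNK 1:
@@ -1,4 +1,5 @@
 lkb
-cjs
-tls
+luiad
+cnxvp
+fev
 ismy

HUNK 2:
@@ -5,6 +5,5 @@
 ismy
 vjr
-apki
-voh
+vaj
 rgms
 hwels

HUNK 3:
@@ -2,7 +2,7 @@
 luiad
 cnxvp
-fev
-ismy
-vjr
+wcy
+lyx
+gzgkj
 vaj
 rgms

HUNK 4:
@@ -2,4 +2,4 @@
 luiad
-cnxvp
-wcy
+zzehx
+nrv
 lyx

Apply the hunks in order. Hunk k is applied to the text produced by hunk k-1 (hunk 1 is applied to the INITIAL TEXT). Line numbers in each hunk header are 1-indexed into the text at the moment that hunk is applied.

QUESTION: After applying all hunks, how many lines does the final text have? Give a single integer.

Hunk 1: at line 1 remove [cjs,tls] add [luiad,cnxvp,fev] -> 11 lines: lkb luiad cnxvp fev ismy vjr apki voh rgms hwels owk
Hunk 2: at line 5 remove [apki,voh] add [vaj] -> 10 lines: lkb luiad cnxvp fev ismy vjr vaj rgms hwels owk
Hunk 3: at line 2 remove [fev,ismy,vjr] add [wcy,lyx,gzgkj] -> 10 lines: lkb luiad cnxvp wcy lyx gzgkj vaj rgms hwels owk
Hunk 4: at line 2 remove [cnxvp,wcy] add [zzehx,nrv] -> 10 lines: lkb luiad zzehx nrv lyx gzgkj vaj rgms hwels owk
Final line count: 10

Answer: 10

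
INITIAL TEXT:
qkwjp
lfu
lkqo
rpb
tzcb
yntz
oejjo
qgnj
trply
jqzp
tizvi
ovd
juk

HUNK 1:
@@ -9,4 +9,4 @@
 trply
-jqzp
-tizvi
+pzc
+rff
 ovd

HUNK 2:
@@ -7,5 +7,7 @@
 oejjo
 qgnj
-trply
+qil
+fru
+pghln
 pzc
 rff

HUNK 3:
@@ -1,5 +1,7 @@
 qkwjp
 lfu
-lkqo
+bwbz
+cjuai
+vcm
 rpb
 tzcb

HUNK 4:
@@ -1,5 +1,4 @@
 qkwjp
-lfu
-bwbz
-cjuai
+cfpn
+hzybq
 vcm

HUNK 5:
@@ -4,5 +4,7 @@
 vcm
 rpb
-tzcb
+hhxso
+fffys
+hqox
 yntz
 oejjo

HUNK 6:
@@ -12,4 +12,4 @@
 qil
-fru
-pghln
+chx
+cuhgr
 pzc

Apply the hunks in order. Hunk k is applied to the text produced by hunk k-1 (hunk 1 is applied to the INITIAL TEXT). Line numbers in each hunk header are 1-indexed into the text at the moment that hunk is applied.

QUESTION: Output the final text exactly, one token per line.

Hunk 1: at line 9 remove [jqzp,tizvi] add [pzc,rff] -> 13 lines: qkwjp lfu lkqo rpb tzcb yntz oejjo qgnj trply pzc rff ovd juk
Hunk 2: at line 7 remove [trply] add [qil,fru,pghln] -> 15 lines: qkwjp lfu lkqo rpb tzcb yntz oejjo qgnj qil fru pghln pzc rff ovd juk
Hunk 3: at line 1 remove [lkqo] add [bwbz,cjuai,vcm] -> 17 lines: qkwjp lfu bwbz cjuai vcm rpb tzcb yntz oejjo qgnj qil fru pghln pzc rff ovd juk
Hunk 4: at line 1 remove [lfu,bwbz,cjuai] add [cfpn,hzybq] -> 16 lines: qkwjp cfpn hzybq vcm rpb tzcb yntz oejjo qgnj qil fru pghln pzc rff ovd juk
Hunk 5: at line 4 remove [tzcb] add [hhxso,fffys,hqox] -> 18 lines: qkwjp cfpn hzybq vcm rpb hhxso fffys hqox yntz oejjo qgnj qil fru pghln pzc rff ovd juk
Hunk 6: at line 12 remove [fru,pghln] add [chx,cuhgr] -> 18 lines: qkwjp cfpn hzybq vcm rpb hhxso fffys hqox yntz oejjo qgnj qil chx cuhgr pzc rff ovd juk

Answer: qkwjp
cfpn
hzybq
vcm
rpb
hhxso
fffys
hqox
yntz
oejjo
qgnj
qil
chx
cuhgr
pzc
rff
ovd
juk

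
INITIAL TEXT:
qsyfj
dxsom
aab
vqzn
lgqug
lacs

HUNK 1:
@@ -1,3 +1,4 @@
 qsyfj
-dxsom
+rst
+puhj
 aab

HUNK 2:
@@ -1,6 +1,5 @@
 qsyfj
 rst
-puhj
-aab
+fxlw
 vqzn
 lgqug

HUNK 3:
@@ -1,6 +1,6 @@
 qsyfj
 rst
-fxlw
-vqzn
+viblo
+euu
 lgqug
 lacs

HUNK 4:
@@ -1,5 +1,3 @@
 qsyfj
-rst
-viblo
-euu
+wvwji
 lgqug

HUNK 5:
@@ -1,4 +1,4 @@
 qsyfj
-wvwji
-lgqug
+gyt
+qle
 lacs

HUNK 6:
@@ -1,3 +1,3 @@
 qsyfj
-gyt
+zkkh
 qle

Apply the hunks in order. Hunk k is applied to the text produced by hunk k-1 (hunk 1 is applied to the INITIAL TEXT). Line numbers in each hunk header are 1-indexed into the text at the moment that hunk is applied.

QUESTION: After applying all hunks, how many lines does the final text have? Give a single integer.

Answer: 4

Derivation:
Hunk 1: at line 1 remove [dxsom] add [rst,puhj] -> 7 lines: qsyfj rst puhj aab vqzn lgqug lacs
Hunk 2: at line 1 remove [puhj,aab] add [fxlw] -> 6 lines: qsyfj rst fxlw vqzn lgqug lacs
Hunk 3: at line 1 remove [fxlw,vqzn] add [viblo,euu] -> 6 lines: qsyfj rst viblo euu lgqug lacs
Hunk 4: at line 1 remove [rst,viblo,euu] add [wvwji] -> 4 lines: qsyfj wvwji lgqug lacs
Hunk 5: at line 1 remove [wvwji,lgqug] add [gyt,qle] -> 4 lines: qsyfj gyt qle lacs
Hunk 6: at line 1 remove [gyt] add [zkkh] -> 4 lines: qsyfj zkkh qle lacs
Final line count: 4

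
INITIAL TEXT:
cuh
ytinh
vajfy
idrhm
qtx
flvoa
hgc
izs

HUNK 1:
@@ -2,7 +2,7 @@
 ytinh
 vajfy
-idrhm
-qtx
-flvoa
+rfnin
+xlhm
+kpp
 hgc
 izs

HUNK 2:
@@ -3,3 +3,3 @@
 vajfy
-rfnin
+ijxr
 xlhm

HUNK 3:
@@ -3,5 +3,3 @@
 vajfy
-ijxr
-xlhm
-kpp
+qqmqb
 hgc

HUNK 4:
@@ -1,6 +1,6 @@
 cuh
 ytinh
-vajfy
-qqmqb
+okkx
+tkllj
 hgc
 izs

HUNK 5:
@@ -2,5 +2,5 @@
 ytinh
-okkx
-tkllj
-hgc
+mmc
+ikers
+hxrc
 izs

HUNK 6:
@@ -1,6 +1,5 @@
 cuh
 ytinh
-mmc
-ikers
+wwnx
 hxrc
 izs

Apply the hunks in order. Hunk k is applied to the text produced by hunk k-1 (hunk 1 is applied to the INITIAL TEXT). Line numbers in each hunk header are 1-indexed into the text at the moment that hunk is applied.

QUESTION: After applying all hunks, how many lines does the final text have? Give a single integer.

Answer: 5

Derivation:
Hunk 1: at line 2 remove [idrhm,qtx,flvoa] add [rfnin,xlhm,kpp] -> 8 lines: cuh ytinh vajfy rfnin xlhm kpp hgc izs
Hunk 2: at line 3 remove [rfnin] add [ijxr] -> 8 lines: cuh ytinh vajfy ijxr xlhm kpp hgc izs
Hunk 3: at line 3 remove [ijxr,xlhm,kpp] add [qqmqb] -> 6 lines: cuh ytinh vajfy qqmqb hgc izs
Hunk 4: at line 1 remove [vajfy,qqmqb] add [okkx,tkllj] -> 6 lines: cuh ytinh okkx tkllj hgc izs
Hunk 5: at line 2 remove [okkx,tkllj,hgc] add [mmc,ikers,hxrc] -> 6 lines: cuh ytinh mmc ikers hxrc izs
Hunk 6: at line 1 remove [mmc,ikers] add [wwnx] -> 5 lines: cuh ytinh wwnx hxrc izs
Final line count: 5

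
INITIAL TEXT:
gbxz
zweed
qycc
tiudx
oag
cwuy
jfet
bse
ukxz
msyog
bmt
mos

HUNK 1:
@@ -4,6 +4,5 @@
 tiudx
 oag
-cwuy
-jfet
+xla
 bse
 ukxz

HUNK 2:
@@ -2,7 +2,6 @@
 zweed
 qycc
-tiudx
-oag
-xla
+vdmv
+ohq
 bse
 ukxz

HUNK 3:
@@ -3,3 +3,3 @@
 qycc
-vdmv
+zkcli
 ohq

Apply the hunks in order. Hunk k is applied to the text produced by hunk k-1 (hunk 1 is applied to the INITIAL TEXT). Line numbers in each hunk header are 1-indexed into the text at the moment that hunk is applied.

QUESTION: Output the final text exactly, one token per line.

Hunk 1: at line 4 remove [cwuy,jfet] add [xla] -> 11 lines: gbxz zweed qycc tiudx oag xla bse ukxz msyog bmt mos
Hunk 2: at line 2 remove [tiudx,oag,xla] add [vdmv,ohq] -> 10 lines: gbxz zweed qycc vdmv ohq bse ukxz msyog bmt mos
Hunk 3: at line 3 remove [vdmv] add [zkcli] -> 10 lines: gbxz zweed qycc zkcli ohq bse ukxz msyog bmt mos

Answer: gbxz
zweed
qycc
zkcli
ohq
bse
ukxz
msyog
bmt
mos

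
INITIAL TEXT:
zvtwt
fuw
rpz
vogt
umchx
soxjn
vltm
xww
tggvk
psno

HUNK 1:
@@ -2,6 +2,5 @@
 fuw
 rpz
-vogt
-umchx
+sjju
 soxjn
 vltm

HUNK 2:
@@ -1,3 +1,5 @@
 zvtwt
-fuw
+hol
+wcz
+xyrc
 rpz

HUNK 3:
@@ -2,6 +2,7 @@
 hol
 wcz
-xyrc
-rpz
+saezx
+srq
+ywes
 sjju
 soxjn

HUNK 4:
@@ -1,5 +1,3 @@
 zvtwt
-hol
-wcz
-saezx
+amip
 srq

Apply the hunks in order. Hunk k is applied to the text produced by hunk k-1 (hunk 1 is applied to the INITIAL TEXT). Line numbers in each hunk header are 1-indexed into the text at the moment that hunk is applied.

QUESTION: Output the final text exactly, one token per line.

Hunk 1: at line 2 remove [vogt,umchx] add [sjju] -> 9 lines: zvtwt fuw rpz sjju soxjn vltm xww tggvk psno
Hunk 2: at line 1 remove [fuw] add [hol,wcz,xyrc] -> 11 lines: zvtwt hol wcz xyrc rpz sjju soxjn vltm xww tggvk psno
Hunk 3: at line 2 remove [xyrc,rpz] add [saezx,srq,ywes] -> 12 lines: zvtwt hol wcz saezx srq ywes sjju soxjn vltm xww tggvk psno
Hunk 4: at line 1 remove [hol,wcz,saezx] add [amip] -> 10 lines: zvtwt amip srq ywes sjju soxjn vltm xww tggvk psno

Answer: zvtwt
amip
srq
ywes
sjju
soxjn
vltm
xww
tggvk
psno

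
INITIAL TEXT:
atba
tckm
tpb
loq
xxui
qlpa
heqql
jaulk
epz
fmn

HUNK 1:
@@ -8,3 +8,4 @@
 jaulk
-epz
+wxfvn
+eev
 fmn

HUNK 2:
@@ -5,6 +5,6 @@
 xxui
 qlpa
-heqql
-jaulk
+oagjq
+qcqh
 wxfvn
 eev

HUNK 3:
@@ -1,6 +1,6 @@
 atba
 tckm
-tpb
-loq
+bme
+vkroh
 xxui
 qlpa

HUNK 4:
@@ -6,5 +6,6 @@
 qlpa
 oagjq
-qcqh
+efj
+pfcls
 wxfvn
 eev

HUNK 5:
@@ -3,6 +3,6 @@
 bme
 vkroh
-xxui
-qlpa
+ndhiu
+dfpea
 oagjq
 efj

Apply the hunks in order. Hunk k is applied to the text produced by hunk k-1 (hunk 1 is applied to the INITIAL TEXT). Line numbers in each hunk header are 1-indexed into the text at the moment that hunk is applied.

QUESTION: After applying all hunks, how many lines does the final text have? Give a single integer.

Hunk 1: at line 8 remove [epz] add [wxfvn,eev] -> 11 lines: atba tckm tpb loq xxui qlpa heqql jaulk wxfvn eev fmn
Hunk 2: at line 5 remove [heqql,jaulk] add [oagjq,qcqh] -> 11 lines: atba tckm tpb loq xxui qlpa oagjq qcqh wxfvn eev fmn
Hunk 3: at line 1 remove [tpb,loq] add [bme,vkroh] -> 11 lines: atba tckm bme vkroh xxui qlpa oagjq qcqh wxfvn eev fmn
Hunk 4: at line 6 remove [qcqh] add [efj,pfcls] -> 12 lines: atba tckm bme vkroh xxui qlpa oagjq efj pfcls wxfvn eev fmn
Hunk 5: at line 3 remove [xxui,qlpa] add [ndhiu,dfpea] -> 12 lines: atba tckm bme vkroh ndhiu dfpea oagjq efj pfcls wxfvn eev fmn
Final line count: 12

Answer: 12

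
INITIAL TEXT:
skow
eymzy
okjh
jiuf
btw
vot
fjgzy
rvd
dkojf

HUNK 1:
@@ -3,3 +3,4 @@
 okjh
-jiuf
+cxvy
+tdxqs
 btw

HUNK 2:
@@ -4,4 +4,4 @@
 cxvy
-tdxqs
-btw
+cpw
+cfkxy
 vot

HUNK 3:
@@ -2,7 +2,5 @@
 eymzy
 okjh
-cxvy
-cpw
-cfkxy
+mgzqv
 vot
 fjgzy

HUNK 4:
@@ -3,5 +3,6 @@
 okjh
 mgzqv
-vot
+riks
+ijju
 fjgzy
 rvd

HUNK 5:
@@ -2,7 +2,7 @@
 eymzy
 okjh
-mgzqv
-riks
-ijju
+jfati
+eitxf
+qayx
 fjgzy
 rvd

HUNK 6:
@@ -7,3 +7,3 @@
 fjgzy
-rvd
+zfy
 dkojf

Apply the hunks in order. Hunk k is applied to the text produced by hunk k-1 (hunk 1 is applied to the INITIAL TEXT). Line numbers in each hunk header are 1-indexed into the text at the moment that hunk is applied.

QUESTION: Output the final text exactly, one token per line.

Hunk 1: at line 3 remove [jiuf] add [cxvy,tdxqs] -> 10 lines: skow eymzy okjh cxvy tdxqs btw vot fjgzy rvd dkojf
Hunk 2: at line 4 remove [tdxqs,btw] add [cpw,cfkxy] -> 10 lines: skow eymzy okjh cxvy cpw cfkxy vot fjgzy rvd dkojf
Hunk 3: at line 2 remove [cxvy,cpw,cfkxy] add [mgzqv] -> 8 lines: skow eymzy okjh mgzqv vot fjgzy rvd dkojf
Hunk 4: at line 3 remove [vot] add [riks,ijju] -> 9 lines: skow eymzy okjh mgzqv riks ijju fjgzy rvd dkojf
Hunk 5: at line 2 remove [mgzqv,riks,ijju] add [jfati,eitxf,qayx] -> 9 lines: skow eymzy okjh jfati eitxf qayx fjgzy rvd dkojf
Hunk 6: at line 7 remove [rvd] add [zfy] -> 9 lines: skow eymzy okjh jfati eitxf qayx fjgzy zfy dkojf

Answer: skow
eymzy
okjh
jfati
eitxf
qayx
fjgzy
zfy
dkojf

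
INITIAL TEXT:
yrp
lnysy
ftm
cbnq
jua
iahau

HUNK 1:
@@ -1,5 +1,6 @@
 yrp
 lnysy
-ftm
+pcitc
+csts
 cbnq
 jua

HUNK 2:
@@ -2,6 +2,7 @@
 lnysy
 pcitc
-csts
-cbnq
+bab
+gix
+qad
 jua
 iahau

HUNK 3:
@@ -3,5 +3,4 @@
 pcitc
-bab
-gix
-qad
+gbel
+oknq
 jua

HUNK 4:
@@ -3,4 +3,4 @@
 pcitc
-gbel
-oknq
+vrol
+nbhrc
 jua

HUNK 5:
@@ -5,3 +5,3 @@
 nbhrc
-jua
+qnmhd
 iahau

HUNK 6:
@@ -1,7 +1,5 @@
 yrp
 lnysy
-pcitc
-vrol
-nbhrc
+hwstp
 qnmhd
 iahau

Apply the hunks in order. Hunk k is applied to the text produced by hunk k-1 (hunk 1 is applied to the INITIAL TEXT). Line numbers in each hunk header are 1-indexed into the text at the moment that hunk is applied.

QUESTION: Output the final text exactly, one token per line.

Hunk 1: at line 1 remove [ftm] add [pcitc,csts] -> 7 lines: yrp lnysy pcitc csts cbnq jua iahau
Hunk 2: at line 2 remove [csts,cbnq] add [bab,gix,qad] -> 8 lines: yrp lnysy pcitc bab gix qad jua iahau
Hunk 3: at line 3 remove [bab,gix,qad] add [gbel,oknq] -> 7 lines: yrp lnysy pcitc gbel oknq jua iahau
Hunk 4: at line 3 remove [gbel,oknq] add [vrol,nbhrc] -> 7 lines: yrp lnysy pcitc vrol nbhrc jua iahau
Hunk 5: at line 5 remove [jua] add [qnmhd] -> 7 lines: yrp lnysy pcitc vrol nbhrc qnmhd iahau
Hunk 6: at line 1 remove [pcitc,vrol,nbhrc] add [hwstp] -> 5 lines: yrp lnysy hwstp qnmhd iahau

Answer: yrp
lnysy
hwstp
qnmhd
iahau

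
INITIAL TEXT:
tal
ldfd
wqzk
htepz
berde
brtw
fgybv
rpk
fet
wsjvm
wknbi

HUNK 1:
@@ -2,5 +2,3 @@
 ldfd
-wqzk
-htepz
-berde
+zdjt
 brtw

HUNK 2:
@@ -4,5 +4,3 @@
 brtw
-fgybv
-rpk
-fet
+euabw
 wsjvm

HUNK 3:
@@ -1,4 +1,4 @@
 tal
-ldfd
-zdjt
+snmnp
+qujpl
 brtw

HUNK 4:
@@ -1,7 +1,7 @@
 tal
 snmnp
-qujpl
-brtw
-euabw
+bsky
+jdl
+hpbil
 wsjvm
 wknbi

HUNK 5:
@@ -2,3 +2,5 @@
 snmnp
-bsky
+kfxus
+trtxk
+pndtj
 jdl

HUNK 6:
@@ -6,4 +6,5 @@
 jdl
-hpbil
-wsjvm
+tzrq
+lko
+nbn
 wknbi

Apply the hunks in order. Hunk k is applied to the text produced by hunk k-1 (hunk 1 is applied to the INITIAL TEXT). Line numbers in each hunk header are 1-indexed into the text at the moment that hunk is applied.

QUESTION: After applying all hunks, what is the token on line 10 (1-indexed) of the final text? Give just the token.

Answer: wknbi

Derivation:
Hunk 1: at line 2 remove [wqzk,htepz,berde] add [zdjt] -> 9 lines: tal ldfd zdjt brtw fgybv rpk fet wsjvm wknbi
Hunk 2: at line 4 remove [fgybv,rpk,fet] add [euabw] -> 7 lines: tal ldfd zdjt brtw euabw wsjvm wknbi
Hunk 3: at line 1 remove [ldfd,zdjt] add [snmnp,qujpl] -> 7 lines: tal snmnp qujpl brtw euabw wsjvm wknbi
Hunk 4: at line 1 remove [qujpl,brtw,euabw] add [bsky,jdl,hpbil] -> 7 lines: tal snmnp bsky jdl hpbil wsjvm wknbi
Hunk 5: at line 2 remove [bsky] add [kfxus,trtxk,pndtj] -> 9 lines: tal snmnp kfxus trtxk pndtj jdl hpbil wsjvm wknbi
Hunk 6: at line 6 remove [hpbil,wsjvm] add [tzrq,lko,nbn] -> 10 lines: tal snmnp kfxus trtxk pndtj jdl tzrq lko nbn wknbi
Final line 10: wknbi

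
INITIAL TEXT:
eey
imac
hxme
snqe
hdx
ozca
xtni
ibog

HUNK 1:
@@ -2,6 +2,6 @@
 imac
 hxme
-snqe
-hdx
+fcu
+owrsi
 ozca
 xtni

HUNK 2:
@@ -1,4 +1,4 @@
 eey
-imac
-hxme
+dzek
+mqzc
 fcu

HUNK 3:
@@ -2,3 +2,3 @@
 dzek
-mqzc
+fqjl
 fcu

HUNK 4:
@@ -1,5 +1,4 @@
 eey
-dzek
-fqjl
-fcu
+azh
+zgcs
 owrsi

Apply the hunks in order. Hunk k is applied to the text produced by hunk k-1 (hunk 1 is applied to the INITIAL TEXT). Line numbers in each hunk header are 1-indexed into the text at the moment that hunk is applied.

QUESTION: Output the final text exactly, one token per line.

Answer: eey
azh
zgcs
owrsi
ozca
xtni
ibog

Derivation:
Hunk 1: at line 2 remove [snqe,hdx] add [fcu,owrsi] -> 8 lines: eey imac hxme fcu owrsi ozca xtni ibog
Hunk 2: at line 1 remove [imac,hxme] add [dzek,mqzc] -> 8 lines: eey dzek mqzc fcu owrsi ozca xtni ibog
Hunk 3: at line 2 remove [mqzc] add [fqjl] -> 8 lines: eey dzek fqjl fcu owrsi ozca xtni ibog
Hunk 4: at line 1 remove [dzek,fqjl,fcu] add [azh,zgcs] -> 7 lines: eey azh zgcs owrsi ozca xtni ibog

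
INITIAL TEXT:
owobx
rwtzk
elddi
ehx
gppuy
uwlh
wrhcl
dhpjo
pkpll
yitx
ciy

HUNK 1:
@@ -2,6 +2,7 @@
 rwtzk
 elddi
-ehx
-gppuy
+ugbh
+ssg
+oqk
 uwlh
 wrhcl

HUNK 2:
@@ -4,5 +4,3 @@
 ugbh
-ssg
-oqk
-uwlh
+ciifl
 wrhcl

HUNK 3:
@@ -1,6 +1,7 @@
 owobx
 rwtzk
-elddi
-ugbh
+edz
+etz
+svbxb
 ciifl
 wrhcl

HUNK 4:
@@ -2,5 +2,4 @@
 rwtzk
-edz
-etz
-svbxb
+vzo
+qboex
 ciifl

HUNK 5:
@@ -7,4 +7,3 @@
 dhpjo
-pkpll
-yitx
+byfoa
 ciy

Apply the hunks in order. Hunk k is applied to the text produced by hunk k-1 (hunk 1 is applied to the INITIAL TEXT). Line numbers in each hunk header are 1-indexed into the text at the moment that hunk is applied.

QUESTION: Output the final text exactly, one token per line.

Answer: owobx
rwtzk
vzo
qboex
ciifl
wrhcl
dhpjo
byfoa
ciy

Derivation:
Hunk 1: at line 2 remove [ehx,gppuy] add [ugbh,ssg,oqk] -> 12 lines: owobx rwtzk elddi ugbh ssg oqk uwlh wrhcl dhpjo pkpll yitx ciy
Hunk 2: at line 4 remove [ssg,oqk,uwlh] add [ciifl] -> 10 lines: owobx rwtzk elddi ugbh ciifl wrhcl dhpjo pkpll yitx ciy
Hunk 3: at line 1 remove [elddi,ugbh] add [edz,etz,svbxb] -> 11 lines: owobx rwtzk edz etz svbxb ciifl wrhcl dhpjo pkpll yitx ciy
Hunk 4: at line 2 remove [edz,etz,svbxb] add [vzo,qboex] -> 10 lines: owobx rwtzk vzo qboex ciifl wrhcl dhpjo pkpll yitx ciy
Hunk 5: at line 7 remove [pkpll,yitx] add [byfoa] -> 9 lines: owobx rwtzk vzo qboex ciifl wrhcl dhpjo byfoa ciy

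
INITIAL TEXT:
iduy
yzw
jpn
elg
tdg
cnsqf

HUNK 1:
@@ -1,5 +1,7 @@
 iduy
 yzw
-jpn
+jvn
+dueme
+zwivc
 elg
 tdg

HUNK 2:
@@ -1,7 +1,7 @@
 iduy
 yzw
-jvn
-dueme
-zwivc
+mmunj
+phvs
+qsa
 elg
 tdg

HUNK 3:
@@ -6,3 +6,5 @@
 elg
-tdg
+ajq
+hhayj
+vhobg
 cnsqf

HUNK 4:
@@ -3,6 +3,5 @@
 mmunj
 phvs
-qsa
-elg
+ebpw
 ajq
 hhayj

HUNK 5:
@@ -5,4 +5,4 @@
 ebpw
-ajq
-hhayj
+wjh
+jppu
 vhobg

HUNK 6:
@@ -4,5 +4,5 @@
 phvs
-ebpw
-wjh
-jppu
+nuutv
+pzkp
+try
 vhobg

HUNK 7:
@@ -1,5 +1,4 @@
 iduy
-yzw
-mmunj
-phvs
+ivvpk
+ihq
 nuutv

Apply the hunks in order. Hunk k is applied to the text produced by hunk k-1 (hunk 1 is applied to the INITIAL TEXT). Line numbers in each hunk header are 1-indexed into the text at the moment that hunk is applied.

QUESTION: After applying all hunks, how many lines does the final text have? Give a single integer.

Answer: 8

Derivation:
Hunk 1: at line 1 remove [jpn] add [jvn,dueme,zwivc] -> 8 lines: iduy yzw jvn dueme zwivc elg tdg cnsqf
Hunk 2: at line 1 remove [jvn,dueme,zwivc] add [mmunj,phvs,qsa] -> 8 lines: iduy yzw mmunj phvs qsa elg tdg cnsqf
Hunk 3: at line 6 remove [tdg] add [ajq,hhayj,vhobg] -> 10 lines: iduy yzw mmunj phvs qsa elg ajq hhayj vhobg cnsqf
Hunk 4: at line 3 remove [qsa,elg] add [ebpw] -> 9 lines: iduy yzw mmunj phvs ebpw ajq hhayj vhobg cnsqf
Hunk 5: at line 5 remove [ajq,hhayj] add [wjh,jppu] -> 9 lines: iduy yzw mmunj phvs ebpw wjh jppu vhobg cnsqf
Hunk 6: at line 4 remove [ebpw,wjh,jppu] add [nuutv,pzkp,try] -> 9 lines: iduy yzw mmunj phvs nuutv pzkp try vhobg cnsqf
Hunk 7: at line 1 remove [yzw,mmunj,phvs] add [ivvpk,ihq] -> 8 lines: iduy ivvpk ihq nuutv pzkp try vhobg cnsqf
Final line count: 8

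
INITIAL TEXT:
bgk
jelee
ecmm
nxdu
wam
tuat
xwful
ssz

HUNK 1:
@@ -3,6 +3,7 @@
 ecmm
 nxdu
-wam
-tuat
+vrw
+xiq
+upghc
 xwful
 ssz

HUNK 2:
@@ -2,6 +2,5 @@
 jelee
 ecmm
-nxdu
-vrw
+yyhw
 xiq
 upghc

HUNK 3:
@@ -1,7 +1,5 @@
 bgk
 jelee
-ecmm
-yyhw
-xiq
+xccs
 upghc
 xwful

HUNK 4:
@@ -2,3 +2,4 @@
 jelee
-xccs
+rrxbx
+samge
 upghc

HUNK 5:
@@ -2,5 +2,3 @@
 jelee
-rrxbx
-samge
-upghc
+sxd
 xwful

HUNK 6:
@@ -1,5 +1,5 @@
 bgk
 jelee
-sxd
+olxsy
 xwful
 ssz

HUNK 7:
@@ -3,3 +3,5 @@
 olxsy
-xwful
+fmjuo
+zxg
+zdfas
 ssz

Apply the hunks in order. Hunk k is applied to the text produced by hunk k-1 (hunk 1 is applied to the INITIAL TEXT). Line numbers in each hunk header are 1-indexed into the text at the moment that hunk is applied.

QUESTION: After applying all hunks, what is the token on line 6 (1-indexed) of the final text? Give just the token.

Hunk 1: at line 3 remove [wam,tuat] add [vrw,xiq,upghc] -> 9 lines: bgk jelee ecmm nxdu vrw xiq upghc xwful ssz
Hunk 2: at line 2 remove [nxdu,vrw] add [yyhw] -> 8 lines: bgk jelee ecmm yyhw xiq upghc xwful ssz
Hunk 3: at line 1 remove [ecmm,yyhw,xiq] add [xccs] -> 6 lines: bgk jelee xccs upghc xwful ssz
Hunk 4: at line 2 remove [xccs] add [rrxbx,samge] -> 7 lines: bgk jelee rrxbx samge upghc xwful ssz
Hunk 5: at line 2 remove [rrxbx,samge,upghc] add [sxd] -> 5 lines: bgk jelee sxd xwful ssz
Hunk 6: at line 1 remove [sxd] add [olxsy] -> 5 lines: bgk jelee olxsy xwful ssz
Hunk 7: at line 3 remove [xwful] add [fmjuo,zxg,zdfas] -> 7 lines: bgk jelee olxsy fmjuo zxg zdfas ssz
Final line 6: zdfas

Answer: zdfas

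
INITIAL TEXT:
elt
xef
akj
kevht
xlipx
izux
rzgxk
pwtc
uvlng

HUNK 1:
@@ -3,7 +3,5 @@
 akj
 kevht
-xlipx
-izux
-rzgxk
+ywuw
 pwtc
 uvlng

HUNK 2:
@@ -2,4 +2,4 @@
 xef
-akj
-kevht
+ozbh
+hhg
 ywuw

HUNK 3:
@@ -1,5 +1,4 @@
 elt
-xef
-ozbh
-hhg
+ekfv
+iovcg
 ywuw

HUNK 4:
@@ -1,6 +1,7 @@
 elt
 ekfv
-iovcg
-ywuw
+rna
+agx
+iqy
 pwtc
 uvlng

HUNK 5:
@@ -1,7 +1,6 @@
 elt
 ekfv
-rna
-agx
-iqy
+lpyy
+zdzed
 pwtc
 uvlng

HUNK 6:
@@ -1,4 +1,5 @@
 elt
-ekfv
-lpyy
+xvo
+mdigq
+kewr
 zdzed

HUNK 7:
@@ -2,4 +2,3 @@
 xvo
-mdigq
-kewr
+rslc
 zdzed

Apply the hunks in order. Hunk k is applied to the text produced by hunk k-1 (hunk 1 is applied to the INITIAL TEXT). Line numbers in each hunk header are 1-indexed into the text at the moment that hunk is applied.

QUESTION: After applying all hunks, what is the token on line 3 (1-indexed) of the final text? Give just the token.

Hunk 1: at line 3 remove [xlipx,izux,rzgxk] add [ywuw] -> 7 lines: elt xef akj kevht ywuw pwtc uvlng
Hunk 2: at line 2 remove [akj,kevht] add [ozbh,hhg] -> 7 lines: elt xef ozbh hhg ywuw pwtc uvlng
Hunk 3: at line 1 remove [xef,ozbh,hhg] add [ekfv,iovcg] -> 6 lines: elt ekfv iovcg ywuw pwtc uvlng
Hunk 4: at line 1 remove [iovcg,ywuw] add [rna,agx,iqy] -> 7 lines: elt ekfv rna agx iqy pwtc uvlng
Hunk 5: at line 1 remove [rna,agx,iqy] add [lpyy,zdzed] -> 6 lines: elt ekfv lpyy zdzed pwtc uvlng
Hunk 6: at line 1 remove [ekfv,lpyy] add [xvo,mdigq,kewr] -> 7 lines: elt xvo mdigq kewr zdzed pwtc uvlng
Hunk 7: at line 2 remove [mdigq,kewr] add [rslc] -> 6 lines: elt xvo rslc zdzed pwtc uvlng
Final line 3: rslc

Answer: rslc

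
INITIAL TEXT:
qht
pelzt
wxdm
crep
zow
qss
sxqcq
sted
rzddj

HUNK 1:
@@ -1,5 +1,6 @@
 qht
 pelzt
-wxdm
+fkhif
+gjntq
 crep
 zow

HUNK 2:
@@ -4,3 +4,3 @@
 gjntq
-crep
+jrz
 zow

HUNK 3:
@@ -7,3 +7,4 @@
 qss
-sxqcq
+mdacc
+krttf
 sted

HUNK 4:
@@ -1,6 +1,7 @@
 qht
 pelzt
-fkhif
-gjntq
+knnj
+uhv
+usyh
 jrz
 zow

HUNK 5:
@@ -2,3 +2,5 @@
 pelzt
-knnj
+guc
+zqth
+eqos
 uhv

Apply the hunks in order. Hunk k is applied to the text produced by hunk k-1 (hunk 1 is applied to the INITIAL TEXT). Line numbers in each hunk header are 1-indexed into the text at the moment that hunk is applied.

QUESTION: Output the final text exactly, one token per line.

Hunk 1: at line 1 remove [wxdm] add [fkhif,gjntq] -> 10 lines: qht pelzt fkhif gjntq crep zow qss sxqcq sted rzddj
Hunk 2: at line 4 remove [crep] add [jrz] -> 10 lines: qht pelzt fkhif gjntq jrz zow qss sxqcq sted rzddj
Hunk 3: at line 7 remove [sxqcq] add [mdacc,krttf] -> 11 lines: qht pelzt fkhif gjntq jrz zow qss mdacc krttf sted rzddj
Hunk 4: at line 1 remove [fkhif,gjntq] add [knnj,uhv,usyh] -> 12 lines: qht pelzt knnj uhv usyh jrz zow qss mdacc krttf sted rzddj
Hunk 5: at line 2 remove [knnj] add [guc,zqth,eqos] -> 14 lines: qht pelzt guc zqth eqos uhv usyh jrz zow qss mdacc krttf sted rzddj

Answer: qht
pelzt
guc
zqth
eqos
uhv
usyh
jrz
zow
qss
mdacc
krttf
sted
rzddj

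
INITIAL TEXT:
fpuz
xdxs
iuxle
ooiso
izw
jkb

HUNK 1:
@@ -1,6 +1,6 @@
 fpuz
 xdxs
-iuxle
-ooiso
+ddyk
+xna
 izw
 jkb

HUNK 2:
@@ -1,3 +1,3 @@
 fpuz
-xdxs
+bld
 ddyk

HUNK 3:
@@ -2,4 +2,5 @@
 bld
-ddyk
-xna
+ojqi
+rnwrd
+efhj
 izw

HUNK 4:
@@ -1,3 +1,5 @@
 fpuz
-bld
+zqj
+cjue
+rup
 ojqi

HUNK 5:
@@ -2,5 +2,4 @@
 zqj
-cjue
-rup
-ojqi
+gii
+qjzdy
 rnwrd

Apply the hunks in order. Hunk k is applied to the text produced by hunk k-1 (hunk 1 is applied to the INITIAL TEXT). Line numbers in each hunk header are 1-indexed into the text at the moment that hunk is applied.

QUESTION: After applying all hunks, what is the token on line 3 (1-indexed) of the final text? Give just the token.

Answer: gii

Derivation:
Hunk 1: at line 1 remove [iuxle,ooiso] add [ddyk,xna] -> 6 lines: fpuz xdxs ddyk xna izw jkb
Hunk 2: at line 1 remove [xdxs] add [bld] -> 6 lines: fpuz bld ddyk xna izw jkb
Hunk 3: at line 2 remove [ddyk,xna] add [ojqi,rnwrd,efhj] -> 7 lines: fpuz bld ojqi rnwrd efhj izw jkb
Hunk 4: at line 1 remove [bld] add [zqj,cjue,rup] -> 9 lines: fpuz zqj cjue rup ojqi rnwrd efhj izw jkb
Hunk 5: at line 2 remove [cjue,rup,ojqi] add [gii,qjzdy] -> 8 lines: fpuz zqj gii qjzdy rnwrd efhj izw jkb
Final line 3: gii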